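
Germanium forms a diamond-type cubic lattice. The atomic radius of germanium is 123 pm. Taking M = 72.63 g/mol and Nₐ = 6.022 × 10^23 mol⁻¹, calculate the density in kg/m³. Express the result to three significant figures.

5260 kg/m³

In a diamond cubic lattice, nearest neighbors lie along the body diagonal with √3·a = 8r, giving a = 568.1 pm = 5.681 × 10^-8 cm.
With Z = 8, ρ = Z·M/(N_A·a³) = 8 × 72.63 / (6.022 × 10²³ × 1.834 × 10^-22) = 5.262 g/cm³ = 5260 kg/m³.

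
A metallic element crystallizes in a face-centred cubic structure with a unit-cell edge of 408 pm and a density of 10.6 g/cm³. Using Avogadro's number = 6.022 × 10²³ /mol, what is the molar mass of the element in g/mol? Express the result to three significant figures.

An FCC cell has Z = 4 atoms; a = 4.080 × 10^-8 cm.
M = ρ·N_A·a³/Z = 10.6 × 6.022 × 10²³ × 6.792 × 10^-23 / 4 = 108 g/mol.

108 g/mol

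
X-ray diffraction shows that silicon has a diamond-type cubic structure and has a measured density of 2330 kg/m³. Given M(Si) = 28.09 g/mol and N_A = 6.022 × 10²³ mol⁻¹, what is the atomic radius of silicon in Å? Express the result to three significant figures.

For a diamond cubic cell (Z = 8), a³ = Z·M/(N_A·ρ) = 8 × 28.09 / (6.022 × 10²³ × 2.330) = 1.602 × 10^-22 cm³, so a = 5.431 × 10^-8 cm = 5.431 Å.
Nearest neighbors lie along the body diagonal with √3·a = 8r, so r = 0.2165 × a = 1.18 Å.

1.18 Å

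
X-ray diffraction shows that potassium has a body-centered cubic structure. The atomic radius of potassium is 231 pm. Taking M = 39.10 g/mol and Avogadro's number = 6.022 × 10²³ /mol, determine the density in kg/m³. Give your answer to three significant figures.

855 kg/m³

In a BCC lattice, atoms touch along the body diagonal, so √3·a = 4r, giving a = 533.5 pm = 5.335 × 10^-8 cm.
With Z = 2, ρ = Z·M/(N_A·a³) = 2 × 39.10 / (6.022 × 10²³ × 1.518 × 10^-22) = 0.8553 g/cm³ = 855 kg/m³.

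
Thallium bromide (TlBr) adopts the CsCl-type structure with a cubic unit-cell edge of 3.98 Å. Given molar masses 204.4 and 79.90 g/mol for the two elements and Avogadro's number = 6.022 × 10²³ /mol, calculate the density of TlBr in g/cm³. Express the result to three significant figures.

The CsCl-type structure contains Z = 1 formula unit per cell; M(TlBr) = 204.4 + 79.90 = 284.3 g/mol.
a³ = (3.980 × 10^-8 cm)³ = 6.304 × 10^-23 cm³.
ρ = 1 × 284.3 / (6.022 × 10²³ × 6.304 × 10^-23) = 7.488 g/cm³.

7.49 g/cm³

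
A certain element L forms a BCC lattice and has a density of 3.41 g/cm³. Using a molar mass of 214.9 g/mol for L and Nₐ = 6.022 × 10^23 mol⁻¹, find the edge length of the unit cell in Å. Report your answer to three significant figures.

With Z = 2 atoms per BCC cell, a³ = Z·M/(N_A·ρ) = 2 × 214.9 / (6.022 × 10²³ × 3.410 g/cm³) = 2.093 × 10^-22 cm³.
a = (2.093 × 10^-22)^(1/3) = 5.937 × 10^-8 cm = 5.94 Å.

5.94 Å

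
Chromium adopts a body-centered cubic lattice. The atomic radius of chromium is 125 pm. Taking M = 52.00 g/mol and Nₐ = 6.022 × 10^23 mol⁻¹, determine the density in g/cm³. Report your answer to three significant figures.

In a BCC lattice, atoms touch along the body diagonal, so √3·a = 4r, giving a = 288.7 pm = 2.887 × 10^-8 cm.
With Z = 2, ρ = Z·M/(N_A·a³) = 2 × 52.00 / (6.022 × 10²³ × 2.406 × 10^-23) = 7.179 g/cm³.

7.18 g/cm³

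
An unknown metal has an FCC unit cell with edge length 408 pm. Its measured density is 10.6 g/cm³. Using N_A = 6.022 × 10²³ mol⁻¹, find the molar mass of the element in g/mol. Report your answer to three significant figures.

An FCC cell has Z = 4 atoms; a = 4.080 × 10^-8 cm.
M = ρ·N_A·a³/Z = 10.6 × 6.022 × 10²³ × 6.792 × 10^-23 / 4 = 108 g/mol.

108 g/mol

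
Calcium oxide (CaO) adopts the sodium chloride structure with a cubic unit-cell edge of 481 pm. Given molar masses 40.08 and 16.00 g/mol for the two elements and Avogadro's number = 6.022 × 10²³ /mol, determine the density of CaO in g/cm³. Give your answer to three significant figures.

3.35 g/cm³

The sodium chloride structure contains Z = 4 formula units per cell; M(CaO) = 40.08 + 16.00 = 56.08 g/mol.
a³ = (4.810 × 10^-8 cm)³ = 1.113 × 10^-22 cm³.
ρ = 4 × 56.08 / (6.022 × 10²³ × 1.113 × 10^-22) = 3.347 g/cm³.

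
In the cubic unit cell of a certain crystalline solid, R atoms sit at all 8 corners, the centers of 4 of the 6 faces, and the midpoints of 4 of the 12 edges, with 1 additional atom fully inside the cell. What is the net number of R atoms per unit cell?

Corner atoms are shared by 8 cells (1/8 each), face atoms by 2 (1/2 each), edge atoms by 4 (1/4 each), interior atoms are unshared.
Net atoms = 8 × 1/8 + 4 × 1/2 + 4 × 1/4 + 1 = 1 + 2 + 1 + 1 = 5.

5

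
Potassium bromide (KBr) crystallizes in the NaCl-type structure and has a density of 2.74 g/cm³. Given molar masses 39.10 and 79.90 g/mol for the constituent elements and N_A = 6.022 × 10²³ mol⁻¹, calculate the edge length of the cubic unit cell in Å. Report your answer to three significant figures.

M(KBr) = 119.0 g/mol; Z = 4 formula units per cell.
a³ = Z·M/(N_A·ρ) = 4 × 119.0 / (6.022 × 10²³ × 2.74) = 2.885 × 10^-22 cm³, so a = 6.608 × 10^-8 cm = 6.61 Å.

6.61 Å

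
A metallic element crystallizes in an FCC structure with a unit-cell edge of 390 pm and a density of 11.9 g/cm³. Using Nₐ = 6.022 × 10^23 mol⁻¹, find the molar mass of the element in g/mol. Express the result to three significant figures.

106 g/mol

An FCC cell has Z = 4 atoms; a = 3.900 × 10^-8 cm.
M = ρ·N_A·a³/Z = 11.9 × 6.022 × 10²³ × 5.932 × 10^-23 / 4 = 106 g/mol.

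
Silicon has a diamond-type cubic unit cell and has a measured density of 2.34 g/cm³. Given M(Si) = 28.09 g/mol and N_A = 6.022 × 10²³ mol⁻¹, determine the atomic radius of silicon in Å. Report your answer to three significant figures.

1.17 Å

For a diamond cubic cell (Z = 8), a³ = Z·M/(N_A·ρ) = 8 × 28.09 / (6.022 × 10²³ × 2.340) = 1.595 × 10^-22 cm³, so a = 5.423 × 10^-8 cm = 5.423 Å.
Nearest neighbors lie along the body diagonal with √3·a = 8r, so r = 0.2165 × a = 1.17 Å.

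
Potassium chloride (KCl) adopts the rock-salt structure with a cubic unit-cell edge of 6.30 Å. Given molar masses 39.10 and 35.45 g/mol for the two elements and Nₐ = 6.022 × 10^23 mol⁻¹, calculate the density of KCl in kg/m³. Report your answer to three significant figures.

The rock-salt structure contains Z = 4 formula units per cell; M(KCl) = 39.10 + 35.45 = 74.55 g/mol.
a³ = (6.300 × 10^-8 cm)³ = 2.500 × 10^-22 cm³.
ρ = 4 × 74.55 / (6.022 × 10²³ × 2.500 × 10^-22) = 1.980 g/cm³ = 1980 kg/m³.

1980 kg/m³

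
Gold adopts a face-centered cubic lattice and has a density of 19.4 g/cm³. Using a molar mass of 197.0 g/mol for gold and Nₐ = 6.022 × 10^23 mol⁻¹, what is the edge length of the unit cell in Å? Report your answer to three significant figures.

4.07 Å

With Z = 4 atoms per FCC cell, a³ = Z·M/(N_A·ρ) = 4 × 197.0 / (6.022 × 10²³ × 19.40 g/cm³) = 6.745 × 10^-23 cm³.
a = (6.745 × 10^-23)^(1/3) = 4.071 × 10^-8 cm = 4.07 Å.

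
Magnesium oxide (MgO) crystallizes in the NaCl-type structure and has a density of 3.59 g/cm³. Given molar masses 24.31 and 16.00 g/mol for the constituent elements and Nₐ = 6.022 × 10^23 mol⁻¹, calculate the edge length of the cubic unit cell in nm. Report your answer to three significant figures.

M(MgO) = 40.31 g/mol; Z = 4 formula units per cell.
a³ = Z·M/(N_A·ρ) = 4 × 40.31 / (6.022 × 10²³ × 3.59) = 7.458 × 10^-23 cm³, so a = 4.209 × 10^-8 cm = 0.421 nm.

0.421 nm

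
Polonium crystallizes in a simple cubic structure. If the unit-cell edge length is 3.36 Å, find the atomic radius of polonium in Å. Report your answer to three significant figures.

1.68 Å

In a simple cubic lattice, atoms touch along the cell edge, so a = 2r.
r = a/2 = 3.36/2 = 1.68 Å.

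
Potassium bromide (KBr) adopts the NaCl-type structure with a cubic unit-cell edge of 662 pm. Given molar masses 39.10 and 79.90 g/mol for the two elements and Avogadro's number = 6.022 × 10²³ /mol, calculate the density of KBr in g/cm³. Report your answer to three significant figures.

The NaCl-type structure contains Z = 4 formula units per cell; M(KBr) = 39.10 + 79.90 = 119.0 g/mol.
a³ = (6.620 × 10^-8 cm)³ = 2.901 × 10^-22 cm³.
ρ = 4 × 119.0 / (6.022 × 10²³ × 2.901 × 10^-22) = 2.725 g/cm³.

2.72 g/cm³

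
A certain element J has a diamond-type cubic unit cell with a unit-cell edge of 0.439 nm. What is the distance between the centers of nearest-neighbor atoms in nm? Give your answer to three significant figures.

In a diamond cubic structure, nearest neighbors lie along the body diagonal with √3·a = 8r; the nearest-neighbor distance equals 2r = 0.4330·a.
d = 0.4330 × 0.439 = 0.190 nm.

0.190 nm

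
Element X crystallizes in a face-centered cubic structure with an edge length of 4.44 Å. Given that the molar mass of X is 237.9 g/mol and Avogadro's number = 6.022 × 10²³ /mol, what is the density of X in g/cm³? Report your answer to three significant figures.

An FCC unit cell contains Z = 4 atoms.
Cell volume: a³ = (4.44 Å)³ = (4.440 × 10^-8 cm)³ = 8.753 × 10^-23 cm³.
ρ = Z·M/(N_A·a³) = 4 × 237.9 / (6.022 × 10²³ × 8.753 × 10^-23) = 18.05 g/cm³.

18.1 g/cm³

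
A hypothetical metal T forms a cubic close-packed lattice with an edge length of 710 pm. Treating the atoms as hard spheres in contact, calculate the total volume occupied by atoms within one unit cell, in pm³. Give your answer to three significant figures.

In an FCC lattice atoms touch along the face diagonal, so √2·a = 4r, so r = 0.3536a = 251.0 pm.
V_atoms = Z × (4/3)πr³ = 4 × (4/3)π × (251.0)³ = 2.65 × 10^8 pm³.

2.65 × 10^8 pm³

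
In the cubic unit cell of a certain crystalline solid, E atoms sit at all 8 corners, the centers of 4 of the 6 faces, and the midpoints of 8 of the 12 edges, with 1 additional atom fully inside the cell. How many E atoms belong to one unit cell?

6

Corner atoms are shared by 8 cells (1/8 each), face atoms by 2 (1/2 each), edge atoms by 4 (1/4 each), interior atoms are unshared.
Net atoms = 8 × 1/8 + 4 × 1/2 + 8 × 1/4 + 1 = 1 + 2 + 2 + 1 = 6.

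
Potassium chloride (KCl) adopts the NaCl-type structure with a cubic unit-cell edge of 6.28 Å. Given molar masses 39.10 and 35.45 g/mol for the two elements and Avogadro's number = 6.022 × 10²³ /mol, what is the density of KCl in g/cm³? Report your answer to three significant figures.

The NaCl-type structure contains Z = 4 formula units per cell; M(KCl) = 39.10 + 35.45 = 74.55 g/mol.
a³ = (6.280 × 10^-8 cm)³ = 2.477 × 10^-22 cm³.
ρ = 4 × 74.55 / (6.022 × 10²³ × 2.477 × 10^-22) = 1.999 g/cm³.

2.00 g/cm³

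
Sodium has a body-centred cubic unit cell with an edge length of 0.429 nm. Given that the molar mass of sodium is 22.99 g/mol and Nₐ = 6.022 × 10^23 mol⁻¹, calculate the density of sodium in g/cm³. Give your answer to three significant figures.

A BCC unit cell contains Z = 2 atoms.
Cell volume: a³ = (0.429 nm)³ = (4.290 × 10^-8 cm)³ = 7.895 × 10^-23 cm³.
ρ = Z·M/(N_A·a³) = 2 × 22.99 / (6.022 × 10²³ × 7.895 × 10^-23) = 0.9671 g/cm³.

0.967 g/cm³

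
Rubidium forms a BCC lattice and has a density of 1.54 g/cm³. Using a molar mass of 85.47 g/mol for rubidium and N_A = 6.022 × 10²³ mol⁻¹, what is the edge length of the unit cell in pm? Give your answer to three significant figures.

With Z = 2 atoms per BCC cell, a³ = Z·M/(N_A·ρ) = 2 × 85.47 / (6.022 × 10²³ × 1.540 g/cm³) = 1.843 × 10^-22 cm³.
a = (1.843 × 10^-22)^(1/3) = 5.691 × 10^-8 cm = 569 pm.

569 pm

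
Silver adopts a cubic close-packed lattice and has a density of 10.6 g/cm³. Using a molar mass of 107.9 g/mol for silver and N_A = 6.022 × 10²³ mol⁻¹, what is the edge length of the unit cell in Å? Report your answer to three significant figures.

4.07 Å

With Z = 4 atoms per FCC cell, a³ = Z·M/(N_A·ρ) = 4 × 107.9 / (6.022 × 10²³ × 10.60 g/cm³) = 6.761 × 10^-23 cm³.
a = (6.761 × 10^-23)^(1/3) = 4.074 × 10^-8 cm = 4.07 Å.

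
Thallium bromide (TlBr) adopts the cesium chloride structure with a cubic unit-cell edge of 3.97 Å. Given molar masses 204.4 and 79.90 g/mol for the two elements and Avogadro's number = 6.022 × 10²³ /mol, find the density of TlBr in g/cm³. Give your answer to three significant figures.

7.55 g/cm³

The cesium chloride structure contains Z = 1 formula unit per cell; M(TlBr) = 204.4 + 79.90 = 284.3 g/mol.
a³ = (3.970 × 10^-8 cm)³ = 6.257 × 10^-23 cm³.
ρ = 1 × 284.3 / (6.022 × 10²³ × 6.257 × 10^-23) = 7.545 g/cm³.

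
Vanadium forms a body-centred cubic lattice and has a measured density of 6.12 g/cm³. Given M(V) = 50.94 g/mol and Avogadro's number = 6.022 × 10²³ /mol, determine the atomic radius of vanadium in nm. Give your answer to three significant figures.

For a BCC cell (Z = 2), a³ = Z·M/(N_A·ρ) = 2 × 50.94 / (6.022 × 10²³ × 6.120) = 2.764 × 10^-23 cm³, so a = 3.024 × 10^-8 cm = 0.3024 nm.
Atoms touch along the body diagonal, so √3·a = 4r, so r = 0.4330 × a = 0.131 nm.

0.131 nm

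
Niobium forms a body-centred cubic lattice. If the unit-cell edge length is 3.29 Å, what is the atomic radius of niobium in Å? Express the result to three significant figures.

In a BCC lattice, atoms touch along the body diagonal, so √3·a = 4r.
r = √3·a/4 = 1.7321 × 3.29 / 4 = 1.42 Å.

1.42 Å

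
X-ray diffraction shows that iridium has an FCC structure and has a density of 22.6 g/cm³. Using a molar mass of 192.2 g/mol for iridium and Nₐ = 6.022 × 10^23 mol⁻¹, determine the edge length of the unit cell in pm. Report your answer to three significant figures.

384 pm

With Z = 4 atoms per FCC cell, a³ = Z·M/(N_A·ρ) = 4 × 192.2 / (6.022 × 10²³ × 22.60 g/cm³) = 5.649 × 10^-23 cm³.
a = (5.649 × 10^-23)^(1/3) = 3.837 × 10^-8 cm = 384 pm.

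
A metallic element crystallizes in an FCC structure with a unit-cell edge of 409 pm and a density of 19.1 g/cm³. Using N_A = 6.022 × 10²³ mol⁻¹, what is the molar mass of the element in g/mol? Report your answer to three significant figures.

An FCC cell has Z = 4 atoms; a = 4.090 × 10^-8 cm.
M = ρ·N_A·a³/Z = 19.1 × 6.022 × 10²³ × 6.842 × 10^-23 / 4 = 197 g/mol.

197 g/mol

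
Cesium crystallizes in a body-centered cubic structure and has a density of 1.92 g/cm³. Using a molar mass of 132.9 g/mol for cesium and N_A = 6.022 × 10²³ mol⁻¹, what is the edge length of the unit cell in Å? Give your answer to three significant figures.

6.13 Å

With Z = 2 atoms per BCC cell, a³ = Z·M/(N_A·ρ) = 2 × 132.9 / (6.022 × 10²³ × 1.920 g/cm³) = 2.299 × 10^-22 cm³.
a = (2.299 × 10^-22)^(1/3) = 6.126 × 10^-8 cm = 6.13 Å.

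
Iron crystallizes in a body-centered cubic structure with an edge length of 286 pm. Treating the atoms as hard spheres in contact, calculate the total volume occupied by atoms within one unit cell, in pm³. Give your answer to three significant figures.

In a BCC lattice atoms touch along the body diagonal, so √3·a = 4r, so r = 0.4330a = 123.8 pm.
V_atoms = Z × (4/3)πr³ = 2 × (4/3)π × (123.8)³ = 1.59 × 10^7 pm³.

1.59 × 10^7 pm³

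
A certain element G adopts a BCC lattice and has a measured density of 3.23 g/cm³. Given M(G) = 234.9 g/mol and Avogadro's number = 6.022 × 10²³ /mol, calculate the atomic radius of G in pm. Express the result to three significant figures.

270 pm

For a BCC cell (Z = 2), a³ = Z·M/(N_A·ρ) = 2 × 234.9 / (6.022 × 10²³ × 3.230) = 2.415 × 10^-22 cm³, so a = 6.228 × 10^-8 cm = 622.8 pm.
Atoms touch along the body diagonal, so √3·a = 4r, so r = 0.4330 × a = 270 pm.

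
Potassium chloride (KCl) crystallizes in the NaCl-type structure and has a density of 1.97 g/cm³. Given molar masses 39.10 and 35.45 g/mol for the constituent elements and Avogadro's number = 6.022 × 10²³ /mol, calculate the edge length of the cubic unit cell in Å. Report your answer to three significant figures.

M(KCl) = 74.55 g/mol; Z = 4 formula units per cell.
a³ = Z·M/(N_A·ρ) = 4 × 74.55 / (6.022 × 10²³ × 1.97) = 2.514 × 10^-22 cm³, so a = 6.311 × 10^-8 cm = 6.31 Å.

6.31 Å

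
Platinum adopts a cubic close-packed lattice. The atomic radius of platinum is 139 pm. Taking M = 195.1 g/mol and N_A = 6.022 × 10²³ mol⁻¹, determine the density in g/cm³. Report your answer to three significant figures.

In an FCC lattice, atoms touch along the face diagonal, so √2·a = 4r, giving a = 393.2 pm = 3.932 × 10^-8 cm.
With Z = 4, ρ = Z·M/(N_A·a³) = 4 × 195.1 / (6.022 × 10²³ × 6.077 × 10^-23) = 21.33 g/cm³.

21.3 g/cm³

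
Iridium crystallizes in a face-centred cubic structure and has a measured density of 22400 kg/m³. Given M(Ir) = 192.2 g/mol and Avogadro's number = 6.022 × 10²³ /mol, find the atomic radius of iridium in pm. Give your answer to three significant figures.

136 pm

For an FCC cell (Z = 4), a³ = Z·M/(N_A·ρ) = 4 × 192.2 / (6.022 × 10²³ × 22.40) = 5.699 × 10^-23 cm³, so a = 3.848 × 10^-8 cm = 384.8 pm.
Atoms touch along the face diagonal, so √2·a = 4r, so r = 0.3536 × a = 136 pm.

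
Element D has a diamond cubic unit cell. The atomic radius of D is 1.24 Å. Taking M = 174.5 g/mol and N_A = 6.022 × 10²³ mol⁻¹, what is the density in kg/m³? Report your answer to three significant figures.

12300 kg/m³

In a diamond cubic lattice, nearest neighbors lie along the body diagonal with √3·a = 8r, giving a = 5.727 Å = 5.727 × 10^-8 cm.
With Z = 8, ρ = Z·M/(N_A·a³) = 8 × 174.5 / (6.022 × 10²³ × 1.879 × 10^-22) = 12.34 g/cm³ = 12300 kg/m³.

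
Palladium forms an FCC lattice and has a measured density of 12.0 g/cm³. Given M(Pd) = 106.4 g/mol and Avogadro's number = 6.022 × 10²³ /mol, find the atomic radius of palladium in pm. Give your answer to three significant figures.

For an FCC cell (Z = 4), a³ = Z·M/(N_A·ρ) = 4 × 106.4 / (6.022 × 10²³ × 12.00) = 5.890 × 10^-23 cm³, so a = 3.891 × 10^-8 cm = 389.1 pm.
Atoms touch along the face diagonal, so √2·a = 4r, so r = 0.3536 × a = 138 pm.

138 pm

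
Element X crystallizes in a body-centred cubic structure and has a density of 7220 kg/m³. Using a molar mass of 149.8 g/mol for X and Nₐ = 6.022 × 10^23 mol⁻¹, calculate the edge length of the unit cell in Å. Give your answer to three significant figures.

With Z = 2 atoms per BCC cell, a³ = Z·M/(N_A·ρ) = 2 × 149.8 / (6.022 × 10²³ × 7.220 g/cm³) = 6.891 × 10^-23 cm³.
a = (6.891 × 10^-23)^(1/3) = 4.100 × 10^-8 cm = 4.10 Å.

4.10 Å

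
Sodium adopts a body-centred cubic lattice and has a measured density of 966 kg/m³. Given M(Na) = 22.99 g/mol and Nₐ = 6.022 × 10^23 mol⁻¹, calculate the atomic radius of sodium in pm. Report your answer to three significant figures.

For a BCC cell (Z = 2), a³ = Z·M/(N_A·ρ) = 2 × 22.99 / (6.022 × 10²³ × 0.9660) = 7.904 × 10^-23 cm³, so a = 4.292 × 10^-8 cm = 429.2 pm.
Atoms touch along the body diagonal, so √3·a = 4r, so r = 0.4330 × a = 186 pm.

186 pm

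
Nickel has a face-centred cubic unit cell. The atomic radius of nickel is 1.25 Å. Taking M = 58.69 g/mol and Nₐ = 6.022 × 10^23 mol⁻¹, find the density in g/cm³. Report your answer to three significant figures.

In an FCC lattice, atoms touch along the face diagonal, so √2·a = 4r, giving a = 3.536 Å = 3.536 × 10^-8 cm.
With Z = 4, ρ = Z·M/(N_A·a³) = 4 × 58.69 / (6.022 × 10²³ × 4.419 × 10^-23) = 8.821 g/cm³.

8.82 g/cm³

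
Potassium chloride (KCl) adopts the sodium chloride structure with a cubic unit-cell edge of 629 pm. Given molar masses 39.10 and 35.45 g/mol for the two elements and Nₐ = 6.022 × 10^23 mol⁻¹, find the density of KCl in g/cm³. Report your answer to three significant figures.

1.99 g/cm³

The sodium chloride structure contains Z = 4 formula units per cell; M(KCl) = 39.10 + 35.45 = 74.55 g/mol.
a³ = (6.290 × 10^-8 cm)³ = 2.489 × 10^-22 cm³.
ρ = 4 × 74.55 / (6.022 × 10²³ × 2.489 × 10^-22) = 1.990 g/cm³.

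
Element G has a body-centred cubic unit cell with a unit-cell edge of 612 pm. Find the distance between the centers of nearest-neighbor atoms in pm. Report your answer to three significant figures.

530 pm

In a BCC structure, atoms touch along the body diagonal, so √3·a = 4r; the nearest-neighbor distance equals 2r = 0.8660·a.
d = 0.8660 × 612 = 530 pm.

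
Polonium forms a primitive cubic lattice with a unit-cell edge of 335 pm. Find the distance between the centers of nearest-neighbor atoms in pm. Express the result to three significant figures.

In a simple cubic structure, atoms touch along the cell edge, so a = 2r; the nearest-neighbor distance equals 2r = 1.000·a.
d = 1.000 × 335 = 335 pm.

335 pm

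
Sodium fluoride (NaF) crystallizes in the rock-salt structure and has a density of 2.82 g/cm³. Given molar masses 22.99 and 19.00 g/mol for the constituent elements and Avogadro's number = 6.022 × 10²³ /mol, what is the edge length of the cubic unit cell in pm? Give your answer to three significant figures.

462 pm

M(NaF) = 41.99 g/mol; Z = 4 formula units per cell.
a³ = Z·M/(N_A·ρ) = 4 × 41.99 / (6.022 × 10²³ × 2.82) = 9.890 × 10^-23 cm³, so a = 4.625 × 10^-8 cm = 462 pm.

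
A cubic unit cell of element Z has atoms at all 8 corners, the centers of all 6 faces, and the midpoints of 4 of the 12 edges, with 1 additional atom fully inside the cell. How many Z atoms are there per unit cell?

Corner atoms are shared by 8 cells (1/8 each), face atoms by 2 (1/2 each), edge atoms by 4 (1/4 each), interior atoms are unshared.
Net atoms = 8 × 1/8 + 6 × 1/2 + 4 × 1/4 + 1 = 1 + 3 + 1 + 1 = 6.

6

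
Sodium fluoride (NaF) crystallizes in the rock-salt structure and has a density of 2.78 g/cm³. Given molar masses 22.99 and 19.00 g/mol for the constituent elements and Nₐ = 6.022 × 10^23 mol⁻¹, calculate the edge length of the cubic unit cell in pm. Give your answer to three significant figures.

M(NaF) = 41.99 g/mol; Z = 4 formula units per cell.
a³ = Z·M/(N_A·ρ) = 4 × 41.99 / (6.022 × 10²³ × 2.78) = 1.003 × 10^-22 cm³, so a = 4.647 × 10^-8 cm = 465 pm.

465 pm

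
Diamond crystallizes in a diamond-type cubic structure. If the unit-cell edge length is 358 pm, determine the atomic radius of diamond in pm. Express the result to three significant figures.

In a diamond cubic lattice, nearest neighbors lie along the body diagonal with √3·a = 8r.
r = √3·a/8 = 1.7321 × 358 / 8 = 77.5 pm.

77.5 pm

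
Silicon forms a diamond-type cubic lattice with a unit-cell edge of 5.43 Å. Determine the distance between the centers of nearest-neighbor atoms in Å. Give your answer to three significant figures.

In a diamond cubic structure, nearest neighbors lie along the body diagonal with √3·a = 8r; the nearest-neighbor distance equals 2r = 0.4330·a.
d = 0.4330 × 5.43 = 2.35 Å.

2.35 Å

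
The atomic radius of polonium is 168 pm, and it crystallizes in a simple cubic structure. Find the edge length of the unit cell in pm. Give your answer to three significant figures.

336 pm

In a simple cubic lattice, atoms touch along the cell edge, so a = 2r.
a = 2r = 2 × 168 = 336 pm.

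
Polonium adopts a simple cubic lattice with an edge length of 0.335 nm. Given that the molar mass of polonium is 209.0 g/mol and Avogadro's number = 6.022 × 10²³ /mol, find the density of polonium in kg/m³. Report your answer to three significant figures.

A simple cubic unit cell contains Z = 1 atom.
Cell volume: a³ = (0.335 nm)³ = (3.350 × 10^-8 cm)³ = 3.760 × 10^-23 cm³.
ρ = Z·M/(N_A·a³) = 1 × 209.0 / (6.022 × 10²³ × 3.760 × 10^-23) = 9.231 g/cm³ = 9230 kg/m³.

9230 kg/m³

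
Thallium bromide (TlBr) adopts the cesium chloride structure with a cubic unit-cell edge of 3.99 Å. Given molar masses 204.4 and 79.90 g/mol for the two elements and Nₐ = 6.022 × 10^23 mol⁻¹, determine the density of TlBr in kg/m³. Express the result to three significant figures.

7430 kg/m³

The cesium chloride structure contains Z = 1 formula unit per cell; M(TlBr) = 204.4 + 79.90 = 284.3 g/mol.
a³ = (3.990 × 10^-8 cm)³ = 6.352 × 10^-23 cm³.
ρ = 1 × 284.3 / (6.022 × 10²³ × 6.352 × 10^-23) = 7.432 g/cm³ = 7430 kg/m³.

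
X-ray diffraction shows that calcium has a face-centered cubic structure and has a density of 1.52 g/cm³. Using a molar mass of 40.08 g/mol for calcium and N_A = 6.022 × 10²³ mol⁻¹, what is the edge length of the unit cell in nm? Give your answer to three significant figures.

With Z = 4 atoms per FCC cell, a³ = Z·M/(N_A·ρ) = 4 × 40.08 / (6.022 × 10²³ × 1.520 g/cm³) = 1.751 × 10^-22 cm³.
a = (1.751 × 10^-22)^(1/3) = 5.595 × 10^-8 cm = 0.560 nm.

0.560 nm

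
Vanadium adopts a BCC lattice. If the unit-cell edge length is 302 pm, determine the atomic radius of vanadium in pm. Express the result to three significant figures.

In a BCC lattice, atoms touch along the body diagonal, so √3·a = 4r.
r = √3·a/4 = 1.7321 × 302 / 4 = 131 pm.

131 pm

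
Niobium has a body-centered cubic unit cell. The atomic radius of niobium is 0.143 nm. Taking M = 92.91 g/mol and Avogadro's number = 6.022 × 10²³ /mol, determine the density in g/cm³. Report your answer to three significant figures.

In a BCC lattice, atoms touch along the body diagonal, so √3·a = 4r, giving a = 0.3302 nm = 3.302 × 10^-8 cm.
With Z = 2, ρ = Z·M/(N_A·a³) = 2 × 92.91 / (6.022 × 10²³ × 3.602 × 10^-23) = 8.567 g/cm³.

8.57 g/cm³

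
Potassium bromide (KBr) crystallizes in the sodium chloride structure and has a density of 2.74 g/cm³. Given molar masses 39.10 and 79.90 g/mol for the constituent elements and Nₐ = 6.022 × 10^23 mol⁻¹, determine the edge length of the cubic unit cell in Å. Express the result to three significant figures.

M(KBr) = 119.0 g/mol; Z = 4 formula units per cell.
a³ = Z·M/(N_A·ρ) = 4 × 119.0 / (6.022 × 10²³ × 2.74) = 2.885 × 10^-22 cm³, so a = 6.608 × 10^-8 cm = 6.61 Å.

6.61 Å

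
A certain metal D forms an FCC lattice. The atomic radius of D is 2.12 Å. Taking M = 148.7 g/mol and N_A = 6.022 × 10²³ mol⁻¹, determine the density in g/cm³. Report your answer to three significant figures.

4.58 g/cm³

In an FCC lattice, atoms touch along the face diagonal, so √2·a = 4r, giving a = 5.996 Å = 5.996 × 10^-8 cm.
With Z = 4, ρ = Z·M/(N_A·a³) = 4 × 148.7 / (6.022 × 10²³ × 2.156 × 10^-22) = 4.581 g/cm³.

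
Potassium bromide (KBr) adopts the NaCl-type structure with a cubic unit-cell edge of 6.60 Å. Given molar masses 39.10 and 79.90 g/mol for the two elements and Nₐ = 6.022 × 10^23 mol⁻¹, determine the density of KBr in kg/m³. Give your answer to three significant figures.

2750 kg/m³

The NaCl-type structure contains Z = 4 formula units per cell; M(KBr) = 39.10 + 79.90 = 119.0 g/mol.
a³ = (6.600 × 10^-8 cm)³ = 2.875 × 10^-22 cm³.
ρ = 4 × 119.0 / (6.022 × 10²³ × 2.875 × 10^-22) = 2.749 g/cm³ = 2750 kg/m³.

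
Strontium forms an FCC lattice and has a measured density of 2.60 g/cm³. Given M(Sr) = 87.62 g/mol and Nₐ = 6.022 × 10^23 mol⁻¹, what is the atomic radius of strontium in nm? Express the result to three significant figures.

For an FCC cell (Z = 4), a³ = Z·M/(N_A·ρ) = 4 × 87.62 / (6.022 × 10²³ × 2.600) = 2.238 × 10^-22 cm³, so a = 6.072 × 10^-8 cm = 0.6072 nm.
Atoms touch along the face diagonal, so √2·a = 4r, so r = 0.3536 × a = 0.215 nm.

0.215 nm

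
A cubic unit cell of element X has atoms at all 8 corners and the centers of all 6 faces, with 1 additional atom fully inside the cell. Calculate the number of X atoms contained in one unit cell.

Corner atoms are shared by 8 cells (1/8 each), face atoms by 2 (1/2 each), interior atoms are unshared.
Net atoms = 8 × 1/8 + 6 × 1/2 + 1 = 1 + 3 + 1 = 5.

5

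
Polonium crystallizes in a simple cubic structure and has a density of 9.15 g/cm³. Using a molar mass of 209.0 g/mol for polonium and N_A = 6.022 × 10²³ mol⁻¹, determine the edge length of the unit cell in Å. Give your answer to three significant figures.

3.36 Å

With Z = 1 atom per simple cubic cell, a³ = Z·M/(N_A·ρ) = 1 × 209.0 / (6.022 × 10²³ × 9.150 g/cm³) = 3.793 × 10^-23 cm³.
a = (3.793 × 10^-23)^(1/3) = 3.360 × 10^-8 cm = 3.36 Å.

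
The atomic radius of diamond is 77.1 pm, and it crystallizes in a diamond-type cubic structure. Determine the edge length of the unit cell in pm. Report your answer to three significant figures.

In a diamond cubic lattice, nearest neighbors lie along the body diagonal with √3·a = 8r.
a = 8r/√3 = 8 × 77.1 / 1.7321 = 356 pm.

356 pm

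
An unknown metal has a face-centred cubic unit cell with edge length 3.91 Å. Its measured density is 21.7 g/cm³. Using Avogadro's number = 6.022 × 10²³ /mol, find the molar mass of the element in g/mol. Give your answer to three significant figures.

195 g/mol

An FCC cell has Z = 4 atoms; a = 3.910 × 10^-8 cm.
M = ρ·N_A·a³/Z = 21.7 × 6.022 × 10²³ × 5.978 × 10^-23 / 4 = 195 g/mol.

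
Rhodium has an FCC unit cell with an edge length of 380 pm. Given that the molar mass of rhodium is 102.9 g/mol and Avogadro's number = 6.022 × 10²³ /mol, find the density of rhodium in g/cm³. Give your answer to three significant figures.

An FCC unit cell contains Z = 4 atoms.
Cell volume: a³ = (380 pm)³ = (3.800 × 10^-8 cm)³ = 5.487 × 10^-23 cm³.
ρ = Z·M/(N_A·a³) = 4 × 102.9 / (6.022 × 10²³ × 5.487 × 10^-23) = 12.46 g/cm³.

12.5 g/cm³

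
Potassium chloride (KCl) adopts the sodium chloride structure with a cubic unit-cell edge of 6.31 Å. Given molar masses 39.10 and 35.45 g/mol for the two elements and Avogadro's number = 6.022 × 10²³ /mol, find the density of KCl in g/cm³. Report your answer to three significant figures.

The sodium chloride structure contains Z = 4 formula units per cell; M(KCl) = 39.10 + 35.45 = 74.55 g/mol.
a³ = (6.310 × 10^-8 cm)³ = 2.512 × 10^-22 cm³.
ρ = 4 × 74.55 / (6.022 × 10²³ × 2.512 × 10^-22) = 1.971 g/cm³.

1.97 g/cm³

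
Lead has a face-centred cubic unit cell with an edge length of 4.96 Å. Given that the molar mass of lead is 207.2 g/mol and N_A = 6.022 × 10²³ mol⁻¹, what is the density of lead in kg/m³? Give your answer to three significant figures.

11300 kg/m³

An FCC unit cell contains Z = 4 atoms.
Cell volume: a³ = (4.96 Å)³ = (4.960 × 10^-8 cm)³ = 1.220 × 10^-22 cm³.
ρ = Z·M/(N_A·a³) = 4 × 207.2 / (6.022 × 10²³ × 1.220 × 10^-22) = 11.28 g/cm³ = 11300 kg/m³.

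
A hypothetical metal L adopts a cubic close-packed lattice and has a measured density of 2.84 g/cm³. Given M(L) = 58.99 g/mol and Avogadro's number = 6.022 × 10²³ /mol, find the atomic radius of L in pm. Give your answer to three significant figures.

For an FCC cell (Z = 4), a³ = Z·M/(N_A·ρ) = 4 × 58.99 / (6.022 × 10²³ × 2.840) = 1.380 × 10^-22 cm³, so a = 5.167 × 10^-8 cm = 516.7 pm.
Atoms touch along the face diagonal, so √2·a = 4r, so r = 0.3536 × a = 183 pm.

183 pm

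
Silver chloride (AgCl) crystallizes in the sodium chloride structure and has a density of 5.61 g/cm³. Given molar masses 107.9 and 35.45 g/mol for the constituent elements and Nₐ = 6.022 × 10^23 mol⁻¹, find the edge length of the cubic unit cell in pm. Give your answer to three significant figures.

554 pm

M(AgCl) = 143.35 g/mol; Z = 4 formula units per cell.
a³ = Z·M/(N_A·ρ) = 4 × 143.35 / (6.022 × 10²³ × 5.61) = 1.697 × 10^-22 cm³, so a = 5.537 × 10^-8 cm = 554 pm.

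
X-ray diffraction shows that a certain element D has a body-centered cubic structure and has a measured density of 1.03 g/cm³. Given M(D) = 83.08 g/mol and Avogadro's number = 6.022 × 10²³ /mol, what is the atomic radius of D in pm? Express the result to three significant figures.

For a BCC cell (Z = 2), a³ = Z·M/(N_A·ρ) = 2 × 83.08 / (6.022 × 10²³ × 1.030) = 2.679 × 10^-22 cm³, so a = 6.446 × 10^-8 cm = 644.6 pm.
Atoms touch along the body diagonal, so √3·a = 4r, so r = 0.4330 × a = 279 pm.

279 pm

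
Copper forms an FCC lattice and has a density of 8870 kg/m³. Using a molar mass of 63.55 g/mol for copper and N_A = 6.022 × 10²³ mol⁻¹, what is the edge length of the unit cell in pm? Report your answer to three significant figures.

With Z = 4 atoms per FCC cell, a³ = Z·M/(N_A·ρ) = 4 × 63.55 / (6.022 × 10²³ × 8.870 g/cm³) = 4.759 × 10^-23 cm³.
a = (4.759 × 10^-23)^(1/3) = 3.624 × 10^-8 cm = 362 pm.

362 pm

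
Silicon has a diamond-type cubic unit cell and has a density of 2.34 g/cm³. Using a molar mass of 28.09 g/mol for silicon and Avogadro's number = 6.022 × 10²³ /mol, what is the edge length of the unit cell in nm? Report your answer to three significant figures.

With Z = 8 atoms per diamond cubic cell, a³ = Z·M/(N_A·ρ) = 8 × 28.09 / (6.022 × 10²³ × 2.340 g/cm³) = 1.595 × 10^-22 cm³.
a = (1.595 × 10^-22)^(1/3) = 5.423 × 10^-8 cm = 0.542 nm.

0.542 nm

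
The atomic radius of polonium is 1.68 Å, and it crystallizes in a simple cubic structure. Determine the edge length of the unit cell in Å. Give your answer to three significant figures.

In a simple cubic lattice, atoms touch along the cell edge, so a = 2r.
a = 2r = 2 × 1.68 = 3.36 Å.

3.36 Å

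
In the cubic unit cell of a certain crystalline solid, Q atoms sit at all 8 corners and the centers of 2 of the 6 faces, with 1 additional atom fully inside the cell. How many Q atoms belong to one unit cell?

Corner atoms are shared by 8 cells (1/8 each), face atoms by 2 (1/2 each), interior atoms are unshared.
Net atoms = 8 × 1/8 + 2 × 1/2 + 1 = 1 + 1 + 1 = 3.

3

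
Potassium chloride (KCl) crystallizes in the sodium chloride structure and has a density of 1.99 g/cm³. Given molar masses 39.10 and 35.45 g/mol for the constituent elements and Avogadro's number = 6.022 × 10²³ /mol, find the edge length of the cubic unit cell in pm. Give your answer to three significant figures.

M(KCl) = 74.55 g/mol; Z = 4 formula units per cell.
a³ = Z·M/(N_A·ρ) = 4 × 74.55 / (6.022 × 10²³ × 1.99) = 2.488 × 10^-22 cm³, so a = 6.290 × 10^-8 cm = 629 pm.

629 pm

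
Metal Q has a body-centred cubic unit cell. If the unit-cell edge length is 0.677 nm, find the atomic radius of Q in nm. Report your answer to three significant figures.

In a BCC lattice, atoms touch along the body diagonal, so √3·a = 4r.
r = √3·a/4 = 1.7321 × 0.677 / 4 = 0.293 nm.

0.293 nm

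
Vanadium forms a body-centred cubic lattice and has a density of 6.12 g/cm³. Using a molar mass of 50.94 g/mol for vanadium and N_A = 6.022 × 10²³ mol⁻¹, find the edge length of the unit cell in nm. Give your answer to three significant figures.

0.302 nm

With Z = 2 atoms per BCC cell, a³ = Z·M/(N_A·ρ) = 2 × 50.94 / (6.022 × 10²³ × 6.120 g/cm³) = 2.764 × 10^-23 cm³.
a = (2.764 × 10^-23)^(1/3) = 3.024 × 10^-8 cm = 0.302 nm.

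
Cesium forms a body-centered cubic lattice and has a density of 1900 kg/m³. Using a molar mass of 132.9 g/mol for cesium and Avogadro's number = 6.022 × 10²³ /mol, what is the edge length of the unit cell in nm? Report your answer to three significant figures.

0.615 nm

With Z = 2 atoms per BCC cell, a³ = Z·M/(N_A·ρ) = 2 × 132.9 / (6.022 × 10²³ × 1.900 g/cm³) = 2.323 × 10^-22 cm³.
a = (2.323 × 10^-22)^(1/3) = 6.147 × 10^-8 cm = 0.615 nm.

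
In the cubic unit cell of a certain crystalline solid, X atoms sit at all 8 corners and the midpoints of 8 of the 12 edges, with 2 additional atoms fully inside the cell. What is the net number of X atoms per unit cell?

Corner atoms are shared by 8 cells (1/8 each), edge atoms by 4 (1/4 each), interior atoms are unshared.
Net atoms = 8 × 1/8 + 8 × 1/4 + 2 = 1 + 2 + 2 = 5.

5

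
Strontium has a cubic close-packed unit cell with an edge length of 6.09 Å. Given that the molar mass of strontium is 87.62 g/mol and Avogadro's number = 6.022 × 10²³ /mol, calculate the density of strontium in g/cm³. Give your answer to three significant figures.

2.58 g/cm³

An FCC unit cell contains Z = 4 atoms.
Cell volume: a³ = (6.09 Å)³ = (6.090 × 10^-8 cm)³ = 2.259 × 10^-22 cm³.
ρ = Z·M/(N_A·a³) = 4 × 87.62 / (6.022 × 10²³ × 2.259 × 10^-22) = 2.577 g/cm³.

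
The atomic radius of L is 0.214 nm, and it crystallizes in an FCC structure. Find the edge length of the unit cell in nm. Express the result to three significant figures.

0.605 nm

In an FCC lattice, atoms touch along the face diagonal, so √2·a = 4r.
a = 4r/√2 = 4 × 0.214 / 1.4142 = 0.605 nm.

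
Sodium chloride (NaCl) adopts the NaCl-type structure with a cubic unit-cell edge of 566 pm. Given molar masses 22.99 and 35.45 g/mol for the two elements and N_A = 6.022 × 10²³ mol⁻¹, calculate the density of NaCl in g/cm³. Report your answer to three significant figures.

The NaCl-type structure contains Z = 4 formula units per cell; M(NaCl) = 22.99 + 35.45 = 58.44 g/mol.
a³ = (5.660 × 10^-8 cm)³ = 1.813 × 10^-22 cm³.
ρ = 4 × 58.44 / (6.022 × 10²³ × 1.813 × 10^-22) = 2.141 g/cm³.

2.14 g/cm³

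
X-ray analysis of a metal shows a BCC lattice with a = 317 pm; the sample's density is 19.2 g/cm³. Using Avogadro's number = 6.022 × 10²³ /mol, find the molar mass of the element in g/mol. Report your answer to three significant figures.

A BCC cell has Z = 2 atoms; a = 3.170 × 10^-8 cm.
M = ρ·N_A·a³/Z = 19.2 × 6.022 × 10²³ × 3.186 × 10^-23 / 2 = 184 g/mol.

184 g/mol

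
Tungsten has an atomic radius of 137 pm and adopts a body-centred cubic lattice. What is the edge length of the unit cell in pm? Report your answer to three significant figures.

316 pm

In a BCC lattice, atoms touch along the body diagonal, so √3·a = 4r.
a = 4r/√3 = 4 × 137 / 1.7321 = 316 pm.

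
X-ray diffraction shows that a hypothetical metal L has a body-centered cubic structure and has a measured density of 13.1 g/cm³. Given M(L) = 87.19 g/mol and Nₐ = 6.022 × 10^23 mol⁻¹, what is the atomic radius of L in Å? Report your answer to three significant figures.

1.22 Å

For a BCC cell (Z = 2), a³ = Z·M/(N_A·ρ) = 2 × 87.19 / (6.022 × 10²³ × 13.10) = 2.210 × 10^-23 cm³, so a = 2.806 × 10^-8 cm = 2.806 Å.
Atoms touch along the body diagonal, so √3·a = 4r, so r = 0.4330 × a = 1.22 Å.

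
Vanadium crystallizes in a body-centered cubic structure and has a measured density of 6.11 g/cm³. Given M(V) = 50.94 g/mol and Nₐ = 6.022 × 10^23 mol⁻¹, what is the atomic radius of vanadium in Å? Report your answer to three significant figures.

For a BCC cell (Z = 2), a³ = Z·M/(N_A·ρ) = 2 × 50.94 / (6.022 × 10²³ × 6.110) = 2.769 × 10^-23 cm³, so a = 3.025 × 10^-8 cm = 3.025 Å.
Atoms touch along the body diagonal, so √3·a = 4r, so r = 0.4330 × a = 1.31 Å.

1.31 Å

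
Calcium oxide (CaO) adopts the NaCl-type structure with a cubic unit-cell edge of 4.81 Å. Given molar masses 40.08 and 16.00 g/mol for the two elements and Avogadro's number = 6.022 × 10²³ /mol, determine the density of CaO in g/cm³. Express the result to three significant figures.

The NaCl-type structure contains Z = 4 formula units per cell; M(CaO) = 40.08 + 16.00 = 56.08 g/mol.
a³ = (4.810 × 10^-8 cm)³ = 1.113 × 10^-22 cm³.
ρ = 4 × 56.08 / (6.022 × 10²³ × 1.113 × 10^-22) = 3.347 g/cm³.

3.35 g/cm³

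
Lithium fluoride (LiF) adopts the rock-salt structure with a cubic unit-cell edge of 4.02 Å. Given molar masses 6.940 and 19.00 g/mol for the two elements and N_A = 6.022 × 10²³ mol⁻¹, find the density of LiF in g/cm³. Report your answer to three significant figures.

The rock-salt structure contains Z = 4 formula units per cell; M(LiF) = 6.940 + 19.00 = 25.94 g/mol.
a³ = (4.020 × 10^-8 cm)³ = 6.496 × 10^-23 cm³.
ρ = 4 × 25.94 / (6.022 × 10²³ × 6.496 × 10^-23) = 2.652 g/cm³.

2.65 g/cm³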